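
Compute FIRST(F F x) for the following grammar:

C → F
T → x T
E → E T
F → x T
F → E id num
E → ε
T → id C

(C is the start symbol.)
FIRST sets of the non-terminals involved (from the grammar, by fixed-point iteration):
  FIRST(F) = { 'id', 'x' }

To compute FIRST(F F x), process the symbols left to right:
Symbol F is a non-terminal. Add FIRST(F) \ {ε} = { 'id', 'x' }
F is not nullable (ε ∉ FIRST(F)), so stop here.
FIRST(F F x) = { 'id', 'x' }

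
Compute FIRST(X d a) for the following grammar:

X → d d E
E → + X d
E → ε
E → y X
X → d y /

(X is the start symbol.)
{ 'd' }

FIRST sets of the non-terminals involved (from the grammar, by fixed-point iteration):
  FIRST(X) = { 'd' }

To compute FIRST(X d a), process the symbols left to right:
Symbol X is a non-terminal. Add FIRST(X) \ {ε} = { 'd' }
X is not nullable (ε ∉ FIRST(X)), so stop here.
FIRST(X d a) = { 'd' }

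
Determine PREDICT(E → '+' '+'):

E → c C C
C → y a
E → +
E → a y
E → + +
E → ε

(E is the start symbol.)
{ '+' }

PREDICT(E → '+' '+') = (FIRST(RHS) \ {ε}) ∪ (FOLLOW(E) if ε ∈ FIRST(RHS), i.e. RHS ⇒* ε)
FIRST('+' '+') = { '+' }
ε ∉ FIRST('+' '+'), so FOLLOW(E) is not added.
PREDICT(E → '+' '+') = { '+' }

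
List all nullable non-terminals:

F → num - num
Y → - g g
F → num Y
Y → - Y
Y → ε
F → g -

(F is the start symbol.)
{ 'Y' }

ε-productions: Y → ε
So Y is immediately nullable.
No further non-terminal can be added: every production for the remaining non-terminals contains a terminal or a non-nullable non-terminal.
Nullable = { 'Y' }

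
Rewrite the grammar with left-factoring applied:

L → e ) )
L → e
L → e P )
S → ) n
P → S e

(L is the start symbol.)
Left-factoring transforms A → αβ₁ | αβ₂ into A → αA' and A' → β₁ | β₂
(α is the longest common prefix among the alternatives). Repeat until
no nonterminal has two alternatives with a common prefix.

Round 1: L has alternatives sharing prefix 'e'. Introduce L': L → e L'
  Add: L' → ) )
  Add: L' → ε
  Add: L' → P )

No remaining common prefixes — done.

Resulting grammar:
L → e L'
L' → ) )
L' → ε
L' → P )
S → ) n
P → S e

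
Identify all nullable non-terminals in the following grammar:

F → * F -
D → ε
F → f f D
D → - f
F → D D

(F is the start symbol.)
A non-terminal is nullable if it can derive ε (the empty string): either it has an ε-production, or it has a production whose right-hand side consists entirely of nullable non-terminals.

ε-productions: D → ε
So D is immediately nullable.
F → D D: every symbol on the right is nullable, so F is nullable too.
Every non-terminal is now nullable.
Nullable = { 'D', 'F' }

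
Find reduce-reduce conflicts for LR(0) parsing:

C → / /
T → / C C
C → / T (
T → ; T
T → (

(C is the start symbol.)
Augment with C' → C and build the canonical LR(0) collection (I0 = CLOSURE({[C' → . C]}), then GOTO on every symbol after a dot until no new states appear). It has 12 states:
  I0: { [C → . / /], [C → . / T (], [C' → . C] }  — shift
  I1: { [C → / . /], [C → / . T (], [T → . (], [T → . / C C], [T → . ; T] }  — shift
  I2: { [C' → C .] }  — accept
  I3: { [T → ( .] }  — reduce
  I4: { [C → . / /], [C → . / T (], [C → / / .], [T → / . C C] }  — shift, reduce
  I5: { [T → . (], [T → . / C C], [T → . ; T], [T → ; . T] }  — shift
  I6: { [C → / T . (] }  — shift
  I7: { [C → / T ( .] }  — reduce
  I8: { [C → . / /], [C → . / T (], [T → / . C C] }  — shift
  I9: { [T → ; T .] }  — reduce
  I10: { [C → . / /], [C → . / T (], [T → / C . C] }  — shift
  I11: { [T → / C C .] }  — reduce

No state contains more than one complete item.

Answer: No reduce-reduce conflicts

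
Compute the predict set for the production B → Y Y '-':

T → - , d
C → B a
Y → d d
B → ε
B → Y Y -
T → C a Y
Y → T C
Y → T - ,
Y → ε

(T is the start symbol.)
{ '-', 'a', 'd' }

PREDICT(B → Y Y '-') = (FIRST(RHS) \ {ε}) ∪ (FOLLOW(B) if ε ∈ FIRST(RHS), i.e. RHS ⇒* ε)
FIRST(Y) = { '-', 'a', 'd', ε }
FIRST(Y Y '-') = { '-', 'a', 'd' }
ε ∉ FIRST(Y Y '-'), so FOLLOW(B) is not added.
PREDICT(B → Y Y '-') = { '-', 'a', 'd' }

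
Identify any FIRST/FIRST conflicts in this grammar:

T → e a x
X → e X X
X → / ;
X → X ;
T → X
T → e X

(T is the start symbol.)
FIRST sets of the non-terminals at (or reachable through a nullable prefix from) the front of some alternative:
  FIRST(X) = { '/', 'e' }

Productions for T:
  T → e a x: FIRST = { 'e' }
  T → X: FIRST = { '/', 'e' }
  T → e X: FIRST = { 'e' }
Productions for X:
  X → e X X: FIRST = { 'e' }
  X → / ;: FIRST = { '/' }
  X → X ;: FIRST = { '/', 'e' }

Conflict for T: T → e a x and T → X
  Overlap: { 'e' }
Conflict for T: T → e a x and T → e X
  Overlap: { 'e' }
Conflict for T: T → X and T → e X
  Overlap: { 'e' }
Conflict for X: X → e X X and X → X ;
  Overlap: { 'e' }
Conflict for X: X → / ; and X → X ;
  Overlap: { '/' }

Answer: Yes. T → e a x / T → X on { 'e' }; T → e a x / T → e X on { 'e' }; T → X / T → e X on { 'e' }; X → e X X / X → X ';' on { 'e' }; X → '/' ';' / X → X ';' on { '/' }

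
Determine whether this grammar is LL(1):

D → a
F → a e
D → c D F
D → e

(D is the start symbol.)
Yes, the grammar is LL(1).

A grammar is LL(1) if for each non-terminal N with multiple productions, the predict sets of those productions are pairwise disjoint, where PREDICT(N → α) = (FIRST(α) \ {ε}) ∪ (FOLLOW(N) if α ⇒* ε).

For D:
  PREDICT(D → a) = { 'a' }
  PREDICT(D → c D F) = { 'c' }
  PREDICT(D → e) = { 'e' }
F has a single production, so nothing to check there.

All predict sets are disjoint. The grammar IS LL(1).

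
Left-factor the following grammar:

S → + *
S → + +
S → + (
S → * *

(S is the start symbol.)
Left-factoring transforms A → αβ₁ | αβ₂ into A → αA' and A' → β₁ | β₂
(α is the longest common prefix among the alternatives). Repeat until
no nonterminal has two alternatives with a common prefix.

Round 1: S has alternatives sharing prefix '+'. Introduce S': S → + S'
  Add: S' → *
  Add: S' → +
  Add: S' → (

No remaining common prefixes — done.

Resulting grammar:
S → + S'
S' → *
S' → +
S' → (
S → * *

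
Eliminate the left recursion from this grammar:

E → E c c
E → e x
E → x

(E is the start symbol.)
E is directly left-recursive. The standard transformation for
  A → A α₁ | ... | A α_m | β₁ | ... | β_n
is
  A  → β₁ A' | ... | β_n A'
  A' → α₁ A' | ... | α_m A' | ε

E → e x becomes E → e x E'
E → x becomes E → x E'
E → E c c becomes E' → c c E'
Add E' → ε

Resulting grammar:
E → e x E'
E → x E'
E' → c c E'
E' → ε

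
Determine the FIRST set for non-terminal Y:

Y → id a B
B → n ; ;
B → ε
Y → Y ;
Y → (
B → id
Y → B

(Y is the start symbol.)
{ '(', ';', 'id', 'n', ε }

To compute FIRST(Y), examine every production with Y on the left-hand side, reading each right-hand side left to right until a non-nullable symbol is reached.

FIRST sets of the other non-terminals involved (by the same procedure, iterated to a fixed point):
  FIRST(B) = { 'id', 'n', ε }

From Y → id a B:
  - id is a terminal: add 'id' and stop
From Y → Y ;:
  - Y is the symbol being defined: contributes nothing new
    Y is nullable, so continue to the next symbol
  - ';' is a terminal: add ';' and stop
From Y → (:
  - '(' is a terminal: add '(' and stop
From Y → B:
  - B is a non-terminal: add FIRST(B) \ {ε} = { 'id', 'n' }
    B is nullable and nothing follows, so the whole right-hand side can vanish: ε ∈ FIRST(Y)

Collecting: FIRST(Y) = { '(', ';', 'id', 'n', ε }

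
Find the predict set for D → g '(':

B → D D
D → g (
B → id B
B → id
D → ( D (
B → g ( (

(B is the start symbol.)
{ 'g' }

PREDICT(D → g '(') = (FIRST(RHS) \ {ε}) ∪ (FOLLOW(D) if ε ∈ FIRST(RHS), i.e. RHS ⇒* ε)
FIRST(g '(') = { 'g' }
ε ∉ FIRST(g '('), so FOLLOW(D) is not added.
PREDICT(D → g '(') = { 'g' }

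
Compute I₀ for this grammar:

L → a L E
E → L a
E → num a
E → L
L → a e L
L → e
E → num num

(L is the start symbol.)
{ [L → . a L E], [L → . a e L], [L → . e], [L' → . L] }

First, augment the grammar with L' → L
I₀ = CLOSURE({ [L' → . L] }):
  [L' → . L] has the dot before L: add [L → . a L E], [L → . a e L], [L → . e]
No further items can be added.

I₀ = { [L → . a L E], [L → . a e L], [L → . e], [L' → . L] }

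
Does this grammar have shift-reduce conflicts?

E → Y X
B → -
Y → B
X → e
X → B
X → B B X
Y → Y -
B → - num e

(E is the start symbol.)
Yes — I1: [B → - .] vs [B → - . num e]; I5: [B → - .] vs [B → - . num e]; I6: [X → B .] vs [B → . -]

A shift-reduce conflict occurs when an LR(0) state has both:
  - a complete (reduce) item [A → α .] (dot at the end), and
  - a shift item [B → β . c γ] (dot before a terminal).

Augment with E' → E and build the canonical LR(0) collection (I0 = CLOSURE({[E' → . E]}), then GOTO on every symbol after a dot until no new states appear). It has 13 states:
  I0: { [B → . - num e], [B → . -], [E → . Y X], [E' → . E], [Y → . B], [Y → . Y -] }  — shift
  I1: { [B → - . num e], [B → - .] }  — shift, reduce
  I2: { [Y → B .] }  — reduce
  I3: { [E' → E .] }  — accept
  I4: { [B → . - num e], [B → . -], [E → Y . X], [X → . B B X], [X → . B], [X → . e], [Y → Y . -] }  — shift
  I5: { [B → - . num e], [B → - .], [Y → Y - .] }  — shift, 2 reduces
  I6: { [B → . - num e], [B → . -], [X → B . B X], [X → B .] }  — shift, reduce
  I7: { [E → Y X .] }  — reduce
  I8: { [X → e .] }  — reduce
  I9: { [B → . - num e], [B → . -], [X → . B B X], [X → . B], [X → . e], [X → B B . X] }  — shift
  I10: { [X → B B X .] }  — reduce
  I11: { [B → - num . e] }  — shift
  I12: { [B → - num e .] }  — reduce

I1 contains reduce item [B → - .] and shift item [B → - . num e] — shift-reduce conflict.
I5 contains reduce items [B → - .], [Y → Y - .] and shift item [B → - . num e] — shift-reduce conflict.
I6 contains reduce item [X → B .] and shift items [B → . -], [B → . - num e] — shift-reduce conflict.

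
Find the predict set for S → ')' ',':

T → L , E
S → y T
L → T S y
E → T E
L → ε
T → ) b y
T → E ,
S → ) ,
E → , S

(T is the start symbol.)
PREDICT(S → ')' ',') = (FIRST(RHS) \ {ε}) ∪ (FOLLOW(S) if ε ∈ FIRST(RHS), i.e. RHS ⇒* ε)
FIRST(')' ',') = { ')' }
ε ∉ FIRST(')' ','), so FOLLOW(S) is not added.
PREDICT(S → ')' ',') = { ')' }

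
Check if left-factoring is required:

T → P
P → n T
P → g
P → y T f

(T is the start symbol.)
No, left-factoring is not needed

Left-factoring is needed when two productions for the same non-terminal
share a common prefix on the right-hand side.

Productions for P:
  P → n T
  P → g
  P → y T f

No common prefixes found.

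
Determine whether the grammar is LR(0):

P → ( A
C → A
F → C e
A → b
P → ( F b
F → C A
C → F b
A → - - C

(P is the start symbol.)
No. Reduce-reduce conflict: [C → A .] and [P → ( A .]

Augment with P' → P and build the canonical LR(0) collection (I0 = CLOSURE({[P' → . P]}), then GOTO on every symbol after a dot until no new states appear). It has 16 states:
  I0: { [P → . ( A], [P → . ( F b], [P' → . P] }  — shift
  I1: { [A → . - - C], [A → . b], [C → . A], [C → . F b], [F → . C A], [F → . C e], [P → ( . A], [P → ( . F b] }  — shift
  I2: { [P' → P .] }  — accept
  I3: { [A → - . - C] }  — shift
  I4: { [C → A .], [P → ( A .] }  — 2 reduces
  I5: { [A → . - - C], [A → . b], [F → C . A], [F → C . e] }  — shift
  I6: { [C → F . b], [P → ( F . b] }  — shift
  I7: { [A → b .] }  — reduce
  I8: { [C → F b .], [P → ( F b .] }  — 2 reduces
  I9: { [F → C A .] }  — reduce
  I10: { [F → C e .] }  — reduce
  I11: { [A → - - . C], [A → . - - C], [A → . b], [C → . A], [C → . F b], [F → . C A], [F → . C e] }  — shift
  I12: { [C → A .] }  — reduce
  I13: { [A → - - C .], [A → . - - C], [A → . b], [F → C . A], [F → C . e] }  — shift, reduce
  I14: { [C → F . b] }  — shift
  I15: { [C → F b .] }  — reduce

Conflict in state I4:
  Reduce-reduce conflict: [C → A .] and [P → ( A .]
So the grammar is NOT LR(0).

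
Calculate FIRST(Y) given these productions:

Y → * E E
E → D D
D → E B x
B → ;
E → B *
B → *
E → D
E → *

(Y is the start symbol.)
{ '*' }

To compute FIRST(Y), examine every production with Y on the left-hand side, reading each right-hand side left to right until a non-nullable symbol is reached.

From Y → * E E:
  - '*' is a terminal: add '*' and stop

Collecting: FIRST(Y) = { '*' }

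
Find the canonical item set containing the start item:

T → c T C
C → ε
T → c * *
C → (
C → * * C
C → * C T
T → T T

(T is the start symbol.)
First, augment the grammar with T' → T
I₀ = CLOSURE({ [T' → . T] }):
  [T' → . T] has the dot before T: add [T → . c T C], [T → . c * *], [T → . T T]
No further items can be added.

I₀ = { [T → . T T], [T → . c * *], [T → . c T C], [T' → . T] }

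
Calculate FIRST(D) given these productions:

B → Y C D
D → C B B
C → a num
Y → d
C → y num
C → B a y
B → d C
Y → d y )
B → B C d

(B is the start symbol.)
{ 'a', 'd', 'y' }

To compute FIRST(D), examine every production with D on the left-hand side, reading each right-hand side left to right until a non-nullable symbol is reached.

FIRST sets of the other non-terminals involved (by the same procedure, iterated to a fixed point):
  FIRST(C) = { 'a', 'd', 'y' }

From D → C B B:
  - C is a non-terminal: add FIRST(C) \ {ε} = { 'a', 'd', 'y' }
    C is not nullable, so stop

Collecting: FIRST(D) = { 'a', 'd', 'y' }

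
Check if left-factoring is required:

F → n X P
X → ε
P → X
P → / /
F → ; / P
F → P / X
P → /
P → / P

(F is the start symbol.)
Left-factoring is needed when two productions for the same non-terminal
share a common prefix on the right-hand side.

Productions for F:
  F → n X P
  F → ; / P
  F → P / X
Productions for P:
  P → X
  P → / /
  P → /
  P → / P

Found common prefix '/' in productions for P

Answer: Yes, P has productions with common prefix '/'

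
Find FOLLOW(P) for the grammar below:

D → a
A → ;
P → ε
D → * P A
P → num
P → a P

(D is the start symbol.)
To compute FOLLOW(P), find every occurrence of P on a right-hand side N → α P β: add FIRST(β) \ {ε}, and if β is empty or nullable also add FOLLOW(N). Iterate to a fixed point.

In D → * P A: P is followed by A, add FIRST(A) \ {ε} = { ';' }
In P → a P: P is at the end; this adds FOLLOW(P) to itself — nothing new

Taking the union: FOLLOW(P) = { ';' }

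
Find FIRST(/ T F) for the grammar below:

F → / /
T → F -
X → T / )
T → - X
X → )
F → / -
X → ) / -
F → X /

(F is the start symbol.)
To compute FIRST(/ T F), process the symbols left to right:
Symbol / is a terminal. Add '/' and stop.
FIRST(/ T F) = { '/' }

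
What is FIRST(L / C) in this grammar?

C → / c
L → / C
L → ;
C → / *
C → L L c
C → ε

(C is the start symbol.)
FIRST sets of the non-terminals involved (from the grammar, by fixed-point iteration):
  FIRST(L) = { '/', ';' }

To compute FIRST(L / C), process the symbols left to right:
Symbol L is a non-terminal. Add FIRST(L) \ {ε} = { '/', ';' }
L is not nullable (ε ∉ FIRST(L)), so stop here.
FIRST(L / C) = { '/', ';' }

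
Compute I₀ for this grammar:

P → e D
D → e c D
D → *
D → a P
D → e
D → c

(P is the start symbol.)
{ [P → . e D], [P' → . P] }

First, augment the grammar with P' → P
I₀ = CLOSURE({ [P' → . P] }):
  [P' → . P] has the dot before P: add [P → . e D]
No further items can be added.

I₀ = { [P → . e D], [P' → . P] }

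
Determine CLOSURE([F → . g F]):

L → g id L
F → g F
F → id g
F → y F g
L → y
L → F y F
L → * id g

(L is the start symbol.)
{ [F → . g F] }

To compute CLOSURE, for each item [A → α.Bβ] where B is a non-terminal, add [B → .γ] for all productions B → γ; repeat for the newly added items until nothing changes.

Start with: [F → . g F]
The dot precedes the terminal g, so nothing is added.

CLOSURE = { [F → . g F] }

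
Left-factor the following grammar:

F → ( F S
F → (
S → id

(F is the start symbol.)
F → ( F'
F' → F S
F' → ε
S → id

Left-factoring transforms A → αβ₁ | αβ₂ into A → αA' and A' → β₁ | β₂
(α is the longest common prefix among the alternatives). Repeat until
no nonterminal has two alternatives with a common prefix.

Round 1: F has alternatives sharing prefix '('. Introduce F': F → ( F'
  Add: F' → F S
  Add: F' → ε

No remaining common prefixes — done.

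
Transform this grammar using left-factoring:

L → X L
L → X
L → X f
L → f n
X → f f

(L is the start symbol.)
L → X L'
L' → L
L' → ε
L' → f
L → f n
X → f f

Left-factoring transforms A → αβ₁ | αβ₂ into A → αA' and A' → β₁ | β₂
(α is the longest common prefix among the alternatives). Repeat until
no nonterminal has two alternatives with a common prefix.

Round 1: L has alternatives sharing prefix 'X'. Introduce L': L → X L'
  Add: L' → L
  Add: L' → ε
  Add: L' → f

No remaining common prefixes — done.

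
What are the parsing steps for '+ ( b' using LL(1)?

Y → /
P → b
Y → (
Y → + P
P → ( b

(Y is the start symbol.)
LL(1) parsing maintains a stack (initially the start symbol over $) and the input. At each step: if the stack top is a terminal, match it against the current input token; if it is a non-terminal N, replace it with the RHS of M[N, lookahead] (the unique production whose predict set contains the lookahead).

Stack is shown with the top on the left.

Stack  Input    Action
----------------------
Y $    + ( b $  output Y → + P
+ P $  + ( b $  match '+'
P $    ( b $    output P → ( b
( b $  ( b $    match '('
b $    b $      match 'b'
$      $        accept

The string is accepted.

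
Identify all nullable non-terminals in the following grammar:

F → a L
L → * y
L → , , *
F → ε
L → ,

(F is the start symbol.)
{ 'F' }

A non-terminal is nullable if it can derive ε (the empty string): either it has an ε-production, or it has a production whose right-hand side consists entirely of nullable non-terminals.

ε-productions: F → ε
So F is immediately nullable.
No further non-terminal can be added: every production for the remaining non-terminals contains a terminal or a non-nullable non-terminal.
Nullable = { 'F' }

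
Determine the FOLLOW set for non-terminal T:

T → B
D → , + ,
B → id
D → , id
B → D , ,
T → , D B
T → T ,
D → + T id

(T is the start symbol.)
{ $, ',', 'id' }

T is the start symbol, so $ ∈ FOLLOW(T).
In T → T ,: T is followed by ',', add FIRST(',') \ {ε} = { ',' }
In D → + T id: T is followed by id, add FIRST(id) \ {ε} = { 'id' }

Taking the union: FOLLOW(T) = { $, ',', 'id' }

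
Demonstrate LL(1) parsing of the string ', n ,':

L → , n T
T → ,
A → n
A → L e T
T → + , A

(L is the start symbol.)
LL(1) parsing maintains a stack (initially the start symbol over $) and the input. At each step: if the stack top is a terminal, match it against the current input token; if it is a non-terminal N, replace it with the RHS of M[N, lookahead] (the unique production whose predict set contains the lookahead).

Stack is shown with the top on the left.

Stack    Input    Action
------------------------
L $      , n , $  output L → , n T
, n T $  , n , $  match ','
n T $    n , $    match 'n'
T $      , $      output T → ,
, $      , $      match ','
$        $        accept

The string is accepted.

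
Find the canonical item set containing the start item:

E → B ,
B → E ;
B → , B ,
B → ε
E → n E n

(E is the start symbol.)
First, augment the grammar with E' → E
I₀ = CLOSURE({ [E' → . E] }):
  [E' → . E] has the dot before E: add [E → . B ,], [E → . n E n]
  [E → . B ,] has the dot before B: add [B → . E ;], [B → . , B ,], [B → .]
No further items can be added.

I₀ = { [B → . , B ,], [B → . E ;], [B → .], [E → . B ,], [E → . n E n], [E' → . E] }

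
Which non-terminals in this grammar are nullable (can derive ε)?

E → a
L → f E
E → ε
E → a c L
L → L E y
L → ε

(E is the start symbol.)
A non-terminal is nullable if it can derive ε (the empty string): either it has an ε-production, or it has a production whose right-hand side consists entirely of nullable non-terminals.

ε-productions: E → ε, L → ε
So E, L are immediately nullable.
Every non-terminal is now nullable.
Nullable = { 'E', 'L' }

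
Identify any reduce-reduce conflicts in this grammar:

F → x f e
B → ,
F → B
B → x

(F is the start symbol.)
Augment with F' → F and build the canonical LR(0) collection (I0 = CLOSURE({[F' → . F]}), then GOTO on every symbol after a dot until no new states appear). It has 7 states:
  I0: { [B → . ,], [B → . x], [F → . B], [F → . x f e], [F' → . F] }  — shift
  I1: { [B → , .] }  — reduce
  I2: { [F → B .] }  — reduce
  I3: { [F' → F .] }  — accept
  I4: { [B → x .], [F → x . f e] }  — shift, reduce
  I5: { [F → x f . e] }  — shift
  I6: { [F → x f e .] }  — reduce

No state contains more than one complete item.

Answer: No reduce-reduce conflicts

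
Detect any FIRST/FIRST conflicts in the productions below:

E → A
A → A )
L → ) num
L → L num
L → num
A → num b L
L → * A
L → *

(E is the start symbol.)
Yes. A → A ')' / A → num b L on { 'num' }; L → ')' num / L → L num on { ')' }; L → L num / L → num on { 'num' }; L → L num / L → '*' A on { '*' }; L → L num / L → '*' on { '*' }; L → '*' A / L → '*' on { '*' }

FIRST sets of the non-terminals at (or reachable through a nullable prefix from) the front of some alternative:
  FIRST(A) = { 'num' }
  FIRST(L) = { ')', '*', 'num' }

Productions for A:
  A → A ): FIRST = { 'num' }
  A → num b L: FIRST = { 'num' }
Productions for L:
  L → ) num: FIRST = { ')' }
  L → L num: FIRST = { ')', '*', 'num' }
  L → num: FIRST = { 'num' }
  L → * A: FIRST = { '*' }
  L → *: FIRST = { '*' }
E has only one production, so no FIRST/FIRST conflict is possible there.

Conflict for A: A → A ) and A → num b L
  Overlap: { 'num' }
Conflict for L: L → ) num and L → L num
  Overlap: { ')' }
Conflict for L: L → L num and L → num
  Overlap: { 'num' }
Conflict for L: L → L num and L → * A
  Overlap: { '*' }
Conflict for L: L → L num and L → *
  Overlap: { '*' }
Conflict for L: L → * A and L → *
  Overlap: { '*' }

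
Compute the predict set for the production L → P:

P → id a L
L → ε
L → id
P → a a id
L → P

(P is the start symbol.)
{ 'a', 'id' }

PREDICT(L → P) = (FIRST(RHS) \ {ε}) ∪ (FOLLOW(L) if ε ∈ FIRST(RHS), i.e. RHS ⇒* ε)
FIRST(P) = { 'a', 'id' }
FIRST(P) = { 'a', 'id' }
ε ∉ FIRST(P), so FOLLOW(L) is not added.
PREDICT(L → P) = { 'a', 'id' }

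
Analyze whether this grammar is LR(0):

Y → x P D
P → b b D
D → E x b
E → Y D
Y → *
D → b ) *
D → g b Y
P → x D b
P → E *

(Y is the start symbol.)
A grammar is LR(0) if no state in the canonical LR(0) collection has:
  - both a shift item (dot before a terminal) and a complete item (shift-reduce conflict), or
  - two or more complete items (reduce-reduce conflict; the accept item [Y' → Y .] counts as a complete item here).

Augment with Y' → Y and build the canonical LR(0) collection (I0 = CLOSURE({[Y' → . Y]}), then GOTO on every symbol after a dot until no new states appear). It has 27 states:
  I0: { [Y → . *], [Y → . x P D], [Y' → . Y] }  — shift
  I1: { [Y → * .] }  — reduce
  I2: { [Y' → Y .] }  — accept
  I3: { [E → . Y D], [P → . E *], [P → . b b D], [P → . x D b], [Y → . *], [Y → . x P D], [Y → x . P D] }  — shift
  I4: { [P → E . *] }  — shift
  I5: { [D → . E x b], [D → . b ) *], [D → . g b Y], [E → . Y D], [Y → . *], [Y → . x P D], [Y → x P . D] }  — shift
  I6: { [D → . E x b], [D → . b ) *], [D → . g b Y], [E → . Y D], [E → Y . D], [Y → . *], [Y → . x P D] }  — shift
  I7: { [P → b . b D] }  — shift
  I8: { [D → . E x b], [D → . b ) *], [D → . g b Y], [E → . Y D], [P → . E *], [P → . b b D], [P → . x D b], [P → x . D b], [Y → . *], [Y → . x P D], [Y → x . P D] }  — shift
  I9: { [P → x D . b] }  — shift
  I10: { [D → E . x b], [P → E . *] }  — shift
  I11: { [D → b . ) *], [P → b . b D] }  — shift
  I12: { [D → g . b Y] }  — shift
  I13: { [D → g b . Y], [Y → . *], [Y → . x P D] }  — shift
  I14: { [D → g b Y .] }  — reduce
  I15: { [D → b ) . *] }  — shift
  I16: { [D → . E x b], [D → . b ) *], [D → . g b Y], [E → . Y D], [P → b b . D], [Y → . *], [Y → . x P D] }  — shift
  I17: { [P → b b D .] }  — reduce
  I18: { [D → E . x b] }  — shift
  I19: { [D → b . ) *] }  — shift
  I20: { [D → E x . b] }  — shift
  I21: { [D → E x b .] }  — reduce
  I22: { [D → b ) * .] }  — reduce
  I23: { [P → E * .] }  — reduce
  I24: { [P → x D b .] }  — reduce
  I25: { [E → Y D .] }  — reduce
  I26: { [Y → x P D .] }  — reduce

Every state is either a pure shift/goto state or contains exactly one complete item and nothing to shift — no conflicts. The grammar is LR(0).

Answer: Yes, the grammar is LR(0)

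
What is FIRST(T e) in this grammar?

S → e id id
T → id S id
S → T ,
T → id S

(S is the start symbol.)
{ 'id' }

FIRST sets of the non-terminals involved (from the grammar, by fixed-point iteration):
  FIRST(T) = { 'id' }

To compute FIRST(T e), process the symbols left to right:
Symbol T is a non-terminal. Add FIRST(T) \ {ε} = { 'id' }
T is not nullable (ε ∉ FIRST(T)), so stop here.
FIRST(T e) = { 'id' }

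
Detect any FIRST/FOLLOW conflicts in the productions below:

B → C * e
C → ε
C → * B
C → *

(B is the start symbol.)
A FIRST/FOLLOW conflict occurs when a non-terminal N has a nullable alternative N → β (β ⇒* ε) and another alternative N → α with FIRST(α) ∩ FOLLOW(N) ≠ ∅: on such a lookahead the parser cannot decide between expanding α and letting N vanish via β.

Nullable non-terminals: C.

C: nullable alternative(s) C → ε; FOLLOW(C) = { '*' }
  C → ε: FIRST \ {ε} = { } — this is the only nullable alternative, skip
  C → * B: FIRST \ {ε} = { '*' } — overlaps FOLLOW(C) on { '*' }: CONFLICT
  C → *: FIRST \ {ε} = { '*' } — overlaps FOLLOW(C) on { '*' }: CONFLICT

B has no nullable alternative, so no FIRST/FOLLOW check is needed there.

So the grammar has 2 FIRST/FOLLOW conflicts (marked CONFLICT above).

Answer: Yes. C → '*' B with FOLLOW(C) on { '*' }; C → '*' with FOLLOW(C) on { '*' }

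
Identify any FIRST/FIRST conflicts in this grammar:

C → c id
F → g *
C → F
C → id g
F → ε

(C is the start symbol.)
A FIRST/FIRST conflict occurs when two productions N → α and N → β for the same non-terminal have FIRST(α) ∩ FIRST(β) ≠ ∅ (with ε ∈ FIRST of a nullable right-hand side, so two nullable alternatives also conflict).

FIRST sets of the non-terminals at (or reachable through a nullable prefix from) the front of some alternative:
  FIRST(F) = { 'g', ε }

Productions for C:
  C → c id: FIRST = { 'c' }
  C → F: FIRST = { 'g', ε }
  C → id g: FIRST = { 'id' }
Productions for F:
  F → g *: FIRST = { 'g' }
  F → ε: FIRST = { ε }

All alternatives of each non-terminal have pairwise disjoint FIRST sets.

Answer: No FIRST/FIRST conflicts.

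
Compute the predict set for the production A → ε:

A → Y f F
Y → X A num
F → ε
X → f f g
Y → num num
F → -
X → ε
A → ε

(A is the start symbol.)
{ $, 'num' }

PREDICT(A → ε) = (FIRST(RHS) \ {ε}) ∪ (FOLLOW(A) if ε ∈ FIRST(RHS), i.e. RHS ⇒* ε)
The right-hand side is ε (FIRST(ε) = { ε }), so the predict set is FOLLOW(A) = { $, 'num' }
PREDICT(A → ε) = { $, 'num' }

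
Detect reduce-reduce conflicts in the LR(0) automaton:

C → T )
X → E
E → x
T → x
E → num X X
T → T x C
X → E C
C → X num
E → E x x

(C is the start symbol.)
Yes — I6: [E → x .] vs [T → x .]; I15: [E → x .] vs [T → x .]

A reduce-reduce conflict occurs when an LR(0) state has two complete items [A → α .] and [B → β .] — both call for a reduction, and with no lookahead the parser cannot choose between them.

Augment with C' → C and build the canonical LR(0) collection (I0 = CLOSURE({[C' → . C]}), then GOTO on every symbol after a dot until no new states appear). It has 17 states:
  I0: { [C → . T )], [C → . X num], [C' → . C], [E → . E x x], [E → . num X X], [E → . x], [T → . T x C], [T → . x], [X → . E C], [X → . E] }  — shift
  I1: { [C' → C .] }  — accept
  I2: { [C → . T )], [C → . X num], [E → . E x x], [E → . num X X], [E → . x], [E → E . x x], [T → . T x C], [T → . x], [X → . E C], [X → . E], [X → E . C], [X → E .] }  — shift, reduce
  I3: { [C → T . )], [T → T . x C] }  — shift
  I4: { [C → X . num] }  — shift
  I5: { [E → . E x x], [E → . num X X], [E → . x], [E → num . X X], [X → . E C], [X → . E] }  — shift
  I6: { [E → x .], [T → x .] }  — 2 reduces
  I7: { [E → . E x x], [E → . num X X], [E → . x], [E → num X . X], [X → . E C], [X → . E] }  — shift
  I8: { [E → x .] }  — reduce
  I9: { [E → num X X .] }  — reduce
  I10: { [C → X num .] }  — reduce
  I11: { [C → T ) .] }  — reduce
  I12: { [C → . T )], [C → . X num], [E → . E x x], [E → . num X X], [E → . x], [T → . T x C], [T → . x], [T → T x . C], [X → . E C], [X → . E] }  — shift
  I13: { [T → T x C .] }  — reduce
  I14: { [X → E C .] }  — reduce
  I15: { [E → E x . x], [E → x .], [T → x .] }  — shift, 2 reduces
  I16: { [E → E x x .] }  — reduce

I6 contains complete items [E → x .], [T → x .] — reduce-reduce conflict.
I15 contains complete items [E → x .], [T → x .] — reduce-reduce conflict.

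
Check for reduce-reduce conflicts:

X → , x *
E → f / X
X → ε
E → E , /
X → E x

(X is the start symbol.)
Augment with X' → X and build the canonical LR(0) collection (I0 = CLOSURE({[X' → . X]}), then GOTO on every symbol after a dot until no new states appear). It has 12 states:
  I0: { [E → . E , /], [E → . f / X], [X → . , x *], [X → . E x], [X → .], [X' → . X] }  — shift, reduce
  I1: { [X → , . x *] }  — shift
  I2: { [E → E . , /], [X → E . x] }  — shift
  I3: { [X' → X .] }  — accept
  I4: { [E → f . / X] }  — shift
  I5: { [E → . E , /], [E → . f / X], [E → f / . X], [X → . , x *], [X → . E x], [X → .] }  — shift, reduce
  I6: { [E → f / X .] }  — reduce
  I7: { [E → E , . /] }  — shift
  I8: { [X → E x .] }  — reduce
  I9: { [E → E , / .] }  — reduce
  I10: { [X → , x . *] }  — shift
  I11: { [X → , x * .] }  — reduce

No state contains more than one complete item.

Answer: No reduce-reduce conflicts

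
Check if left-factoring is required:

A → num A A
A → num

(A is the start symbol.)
Yes, A has productions with common prefix 'num'

Left-factoring is needed when two productions for the same non-terminal
share a common prefix on the right-hand side.

Productions for A:
  A → num A A
  A → num

Found common prefix 'num' in productions for A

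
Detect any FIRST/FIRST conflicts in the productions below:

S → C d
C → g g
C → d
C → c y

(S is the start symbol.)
A FIRST/FIRST conflict occurs when two productions N → α and N → β for the same non-terminal have FIRST(α) ∩ FIRST(β) ≠ ∅ (with ε ∈ FIRST of a nullable right-hand side, so two nullable alternatives also conflict).

Productions for C:
  C → g g: FIRST = { 'g' }
  C → d: FIRST = { 'd' }
  C → c y: FIRST = { 'c' }
S has only one production, so no FIRST/FIRST conflict is possible there.

All alternatives of each non-terminal have pairwise disjoint FIRST sets.

Answer: No FIRST/FIRST conflicts.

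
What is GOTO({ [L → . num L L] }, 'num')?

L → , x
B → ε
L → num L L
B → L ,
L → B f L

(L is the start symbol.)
GOTO(I, 'num') = CLOSURE({ [A → αX.β] : [A → α.Xβ] ∈ I, X = 'num' })

Items with dot before 'num', with the dot advanced:
  [L → . num L L] → [L → num . L L]
Closure of the advanced items:
  [L → num . L L] has the dot before L: add [L → . , x], [L → . num L L], [L → . B f L]
  [L → . B f L] has the dot before B: add [B → .], [B → . L ,]

GOTO = { [B → . L ,], [B → .], [L → . , x], [L → . B f L], [L → . num L L], [L → num . L L] }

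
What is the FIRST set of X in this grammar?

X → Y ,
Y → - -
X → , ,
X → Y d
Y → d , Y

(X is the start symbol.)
To compute FIRST(X), examine every production with X on the left-hand side, reading each right-hand side left to right until a non-nullable symbol is reached.

FIRST sets of the other non-terminals involved (by the same procedure, iterated to a fixed point):
  FIRST(Y) = { '-', 'd' }

From X → Y ,:
  - Y is a non-terminal: add FIRST(Y) \ {ε} = { '-', 'd' }
    Y is not nullable, so stop
From X → , ,:
  - ',' is a terminal: add ',' and stop
From X → Y d:
  - Y is a non-terminal: add FIRST(Y) \ {ε} = { '-', 'd' }
    Y is not nullable, so stop

Collecting: FIRST(X) = { ',', '-', 'd' }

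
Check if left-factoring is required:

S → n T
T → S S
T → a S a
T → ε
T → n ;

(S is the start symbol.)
No, left-factoring is not needed

Left-factoring is needed when two productions for the same non-terminal
share a common prefix on the right-hand side.

Productions for T:
  T → S S
  T → a S a
  T → ε
  T → n ;

No common prefixes found.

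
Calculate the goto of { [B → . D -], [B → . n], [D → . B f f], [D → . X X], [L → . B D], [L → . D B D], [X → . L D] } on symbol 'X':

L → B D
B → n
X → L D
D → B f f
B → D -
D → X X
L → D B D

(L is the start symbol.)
GOTO(I, 'X') = CLOSURE({ [A → αX.β] : [A → α.Xβ] ∈ I, X = 'X' })

Items with dot before 'X', with the dot advanced:
  [D → . X X] → [D → X . X]
Closure of the advanced items:
  [D → X . X] has the dot before X: add [X → . L D]
  [X → . L D] has the dot before L: add [L → . B D], [L → . D B D]
  [L → . B D] has the dot before B: add [B → . n], [B → . D -]
  [L → . D B D] has the dot before D: add [D → . B f f], [D → . X X]

GOTO = { [B → . D -], [B → . n], [D → . B f f], [D → . X X], [D → X . X], [L → . B D], [L → . D B D], [X → . L D] }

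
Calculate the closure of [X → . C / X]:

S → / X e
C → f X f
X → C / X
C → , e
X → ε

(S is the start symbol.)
{ [C → . , e], [C → . f X f], [X → . C / X] }

To compute CLOSURE, for each item [A → α.Bβ] where B is a non-terminal, add [B → .γ] for all productions B → γ; repeat for the newly added items until nothing changes.

Start with: [X → . C / X]
  [X → . C / X] has the dot before C: add [C → . f X f], [C → . , e]
No further items can be added.

CLOSURE = { [C → . , e], [C → . f X f], [X → . C / X] }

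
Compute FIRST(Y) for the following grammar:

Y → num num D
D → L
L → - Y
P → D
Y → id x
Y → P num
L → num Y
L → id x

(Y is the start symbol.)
{ '-', 'id', 'num' }

FIRST sets of the other non-terminals involved (by the same procedure, iterated to a fixed point):
  FIRST(P) = { '-', 'id', 'num' }

From Y → num num D:
  - num is a terminal: add 'num' and stop
From Y → id x:
  - id is a terminal: add 'id' and stop
From Y → P num:
  - P is a non-terminal: add FIRST(P) \ {ε} = { '-', 'id', 'num' }
    P is not nullable, so stop

Collecting: FIRST(Y) = { '-', 'id', 'num' }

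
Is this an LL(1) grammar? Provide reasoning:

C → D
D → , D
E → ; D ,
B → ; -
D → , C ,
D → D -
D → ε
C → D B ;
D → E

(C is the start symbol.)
Relevant sets:
  FIRST(D) = { ',', '-', ';', ε }
  FIRST(B) = { ';' }
  FIRST(E) = { ';' }
  FOLLOW(C) = { $, ',' }
  FOLLOW(D) = { $, ',', '-', ';' }

For C:
  PREDICT(C → D) = { $, ',', '-', ';' }
  PREDICT(C → D B ';') = { ',', '-', ';' }
For D:
  PREDICT(D → ',' D) = { ',' }
  PREDICT(D → ',' C ',') = { ',' }
  PREDICT(D → D '-') = { ',', '-', ';' }
  PREDICT(D → ε) = { $, ',', '-', ';' }
  PREDICT(D → E) = { ';' }
E, B have a single production, so nothing to check there.

Conflict found: Predict set conflict for C: { ',', '-', ';' }
The grammar is NOT LL(1).

Answer: No. Predict set conflict for C: { ',', '-', ';' }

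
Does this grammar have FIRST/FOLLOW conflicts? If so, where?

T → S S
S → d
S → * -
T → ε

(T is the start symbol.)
No FIRST/FOLLOW conflicts.

A FIRST/FOLLOW conflict occurs when a non-terminal N has a nullable alternative N → β (β ⇒* ε) and another alternative N → α with FIRST(α) ∩ FOLLOW(N) ≠ ∅: on such a lookahead the parser cannot decide between expanding α and letting N vanish via β.

Nullable non-terminals: T.
FIRST sets used below: FIRST(S) = { '*', 'd' }

T: nullable alternative(s) T → ε; FOLLOW(T) = { $ }
  T → S S: FIRST \ {ε} = { '*', 'd' } — disjoint from FOLLOW(T)
  T → ε: FIRST \ {ε} = { } — this is the only nullable alternative, skip

S has no nullable alternative, so no FIRST/FOLLOW check is needed there.

No FIRST/FOLLOW conflicts found.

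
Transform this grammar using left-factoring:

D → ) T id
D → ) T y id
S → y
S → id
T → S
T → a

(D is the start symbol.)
Left-factoring transforms A → αβ₁ | αβ₂ into A → αA' and A' → β₁ | β₂
(α is the longest common prefix among the alternatives). Repeat until
no nonterminal has two alternatives with a common prefix.

Round 1: D has alternatives sharing prefix ') T'. Introduce D': D → ) T D'
  Add: D' → id
  Add: D' → y id

No remaining common prefixes — done.

Resulting grammar:
D → ) T D'
D' → id
D' → y id
S → y
S → id
T → S
T → a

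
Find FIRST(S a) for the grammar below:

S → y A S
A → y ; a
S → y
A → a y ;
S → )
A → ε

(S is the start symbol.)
{ ')', 'y' }

FIRST sets of the non-terminals involved (from the grammar, by fixed-point iteration):
  FIRST(S) = { ')', 'y' }

To compute FIRST(S a), process the symbols left to right:
Symbol S is a non-terminal. Add FIRST(S) \ {ε} = { ')', 'y' }
S is not nullable (ε ∉ FIRST(S)), so stop here.
FIRST(S a) = { ')', 'y' }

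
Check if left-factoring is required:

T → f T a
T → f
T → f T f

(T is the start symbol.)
Yes, T has productions with common prefix 'f'

Left-factoring is needed when two productions for the same non-terminal
share a common prefix on the right-hand side.

Productions for T:
  T → f T a
  T → f
  T → f T f

Found common prefix 'f' in productions for T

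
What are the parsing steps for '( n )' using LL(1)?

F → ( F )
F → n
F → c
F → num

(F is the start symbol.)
LL(1) parsing maintains a stack (initially the start symbol over $) and the input. At each step: if the stack top is a terminal, match it against the current input token; if it is a non-terminal N, replace it with the RHS of M[N, lookahead] (the unique production whose predict set contains the lookahead).

Stack is shown with the top on the left.

Stack    Input    Action
------------------------
F $      ( n ) $  output F → ( F )
( F ) $  ( n ) $  match '('
F ) $    n ) $    output F → n
n ) $    n ) $    match 'n'
) $      ) $      match ')'
$        $        accept

The string is accepted.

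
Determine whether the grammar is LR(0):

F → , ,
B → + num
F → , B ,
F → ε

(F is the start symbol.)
A grammar is LR(0) if no state in the canonical LR(0) collection has:
  - both a shift item (dot before a terminal) and a complete item (shift-reduce conflict), or
  - two or more complete items (reduce-reduce conflict; the accept item [F' → F .] counts as a complete item here).

Augment with F' → F and build the canonical LR(0) collection (I0 = CLOSURE({[F' → . F]}), then GOTO on every symbol after a dot until no new states appear). It has 8 states:
  I0: { [F → . , ,], [F → . , B ,], [F → .], [F' → . F] }  — shift, reduce
  I1: { [B → . + num], [F → , . ,], [F → , . B ,] }  — shift
  I2: { [F' → F .] }  — accept
  I3: { [B → + . num] }  — shift
  I4: { [F → , , .] }  — reduce
  I5: { [F → , B . ,] }  — shift
  I6: { [F → , B , .] }  — reduce
  I7: { [B → + num .] }  — reduce

Conflict in state I0:
  Shift-reduce conflict between [F → .] and [F → . , ,]
So the grammar is NOT LR(0).

Answer: No. Shift-reduce conflict between [F → .] and [F → . , ,]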